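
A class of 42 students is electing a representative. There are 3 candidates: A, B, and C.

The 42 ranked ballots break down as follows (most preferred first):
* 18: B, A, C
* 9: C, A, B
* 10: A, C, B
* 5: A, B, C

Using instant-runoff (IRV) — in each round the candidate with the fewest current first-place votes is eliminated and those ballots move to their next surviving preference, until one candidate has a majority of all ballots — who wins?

A

Round 1: A 15, B 18, C 9. C eliminated.
Round 2: A 24, B 18. A has a majority (≥22).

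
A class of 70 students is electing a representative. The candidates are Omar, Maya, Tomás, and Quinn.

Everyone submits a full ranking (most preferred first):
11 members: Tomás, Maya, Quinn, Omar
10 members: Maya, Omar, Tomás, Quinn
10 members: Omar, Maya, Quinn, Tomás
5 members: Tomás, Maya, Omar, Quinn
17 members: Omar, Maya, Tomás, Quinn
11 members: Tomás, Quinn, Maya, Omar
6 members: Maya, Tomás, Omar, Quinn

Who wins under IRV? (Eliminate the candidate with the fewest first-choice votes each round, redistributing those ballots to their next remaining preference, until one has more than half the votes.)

Round 1: Omar 27, Maya 16, Tomás 27, Quinn 0. Quinn eliminated.
Round 2: Omar 27, Maya 16, Tomás 27. Maya eliminated.
Round 3: Omar 37, Tomás 33. Omar has a majority (≥36).

Omar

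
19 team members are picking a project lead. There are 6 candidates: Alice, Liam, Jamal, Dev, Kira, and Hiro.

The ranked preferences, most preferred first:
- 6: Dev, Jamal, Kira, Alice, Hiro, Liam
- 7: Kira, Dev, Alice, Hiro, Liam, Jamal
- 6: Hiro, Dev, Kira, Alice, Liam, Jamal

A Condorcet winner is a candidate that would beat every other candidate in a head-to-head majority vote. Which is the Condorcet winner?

Dev

Dev vs Alice: 19–0
Dev vs Liam: 19–0
Dev vs Jamal: 19–0
Dev vs Kira: 12–7
Dev vs Hiro: 13–6
Dev beats every other candidate.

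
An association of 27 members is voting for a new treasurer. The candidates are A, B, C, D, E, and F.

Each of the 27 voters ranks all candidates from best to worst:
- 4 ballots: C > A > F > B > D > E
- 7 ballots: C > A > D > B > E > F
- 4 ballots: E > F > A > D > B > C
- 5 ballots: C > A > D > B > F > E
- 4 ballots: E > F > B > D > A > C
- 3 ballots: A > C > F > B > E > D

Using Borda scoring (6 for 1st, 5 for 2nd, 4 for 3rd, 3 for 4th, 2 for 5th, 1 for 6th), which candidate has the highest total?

A: 4×5 + 7×5 + 4×4 + 5×5 + 4×2 + 3×6 = 122
B: 4×3 + 7×3 + 4×2 + 5×3 + 4×4 + 3×3 = 81
C: 4×6 + 7×6 + 4×1 + 5×6 + 4×1 + 3×5 = 119
D: 4×2 + 7×4 + 4×3 + 5×4 + 4×3 + 3×1 = 83
E: 4×1 + 7×2 + 4×6 + 5×1 + 4×6 + 3×2 = 77
F: 4×4 + 7×1 + 4×5 + 5×2 + 4×5 + 3×4 = 85

A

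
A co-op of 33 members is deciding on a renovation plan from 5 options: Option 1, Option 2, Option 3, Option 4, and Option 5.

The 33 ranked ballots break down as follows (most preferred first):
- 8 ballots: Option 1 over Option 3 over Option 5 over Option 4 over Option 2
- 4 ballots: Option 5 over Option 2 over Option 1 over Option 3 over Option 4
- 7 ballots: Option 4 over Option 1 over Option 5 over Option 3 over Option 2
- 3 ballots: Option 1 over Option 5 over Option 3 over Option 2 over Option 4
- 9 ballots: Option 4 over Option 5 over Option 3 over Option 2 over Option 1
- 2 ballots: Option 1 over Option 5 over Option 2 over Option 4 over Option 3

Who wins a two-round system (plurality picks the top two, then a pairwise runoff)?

Round 1 first-place votes: Option 1 13, Option 2 0, Option 3 0, Option 4 16, Option 5 4. Option 4 and Option 1 advance.
Runoff: Option 4 is ranked above Option 1 on 16 ballots, Option 1 above Option 4 on 17.

Option 1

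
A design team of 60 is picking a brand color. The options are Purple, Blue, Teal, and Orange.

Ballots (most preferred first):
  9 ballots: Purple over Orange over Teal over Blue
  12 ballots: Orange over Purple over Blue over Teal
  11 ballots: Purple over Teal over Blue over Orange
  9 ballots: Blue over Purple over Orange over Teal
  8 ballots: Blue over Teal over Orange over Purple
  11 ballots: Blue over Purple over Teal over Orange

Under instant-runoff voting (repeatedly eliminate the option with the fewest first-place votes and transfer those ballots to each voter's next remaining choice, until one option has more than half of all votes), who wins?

Purple

Round 1: Purple 20, Blue 28, Teal 0, Orange 12. Teal eliminated.
Round 2: Purple 20, Blue 28, Orange 12. Orange eliminated.
Round 3: Purple 32, Blue 28. Purple has a majority (≥31).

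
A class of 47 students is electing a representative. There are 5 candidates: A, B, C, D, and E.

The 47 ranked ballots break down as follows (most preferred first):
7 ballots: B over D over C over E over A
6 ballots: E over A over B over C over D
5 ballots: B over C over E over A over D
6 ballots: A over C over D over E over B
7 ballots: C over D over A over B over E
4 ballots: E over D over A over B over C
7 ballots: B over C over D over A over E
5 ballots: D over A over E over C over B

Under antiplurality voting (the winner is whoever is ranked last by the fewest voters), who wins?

Last-place votes: A 7, B 11, C 4, D 11, E 14.

C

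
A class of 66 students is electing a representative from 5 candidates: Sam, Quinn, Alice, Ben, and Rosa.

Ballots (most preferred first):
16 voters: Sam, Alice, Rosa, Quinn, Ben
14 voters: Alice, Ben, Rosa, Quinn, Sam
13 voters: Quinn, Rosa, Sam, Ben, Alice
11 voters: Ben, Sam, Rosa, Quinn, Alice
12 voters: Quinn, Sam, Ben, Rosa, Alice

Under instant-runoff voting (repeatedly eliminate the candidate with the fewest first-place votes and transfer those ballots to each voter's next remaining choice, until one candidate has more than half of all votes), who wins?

Quinn

Round 1: Sam 16, Quinn 25, Alice 14, Ben 11, Rosa 0. Rosa eliminated.
Round 2: Sam 16, Quinn 25, Alice 14, Ben 11. Ben eliminated.
Round 3: Sam 27, Quinn 25, Alice 14. Alice eliminated.
Round 4: Sam 27, Quinn 39. Quinn has a majority (≥34).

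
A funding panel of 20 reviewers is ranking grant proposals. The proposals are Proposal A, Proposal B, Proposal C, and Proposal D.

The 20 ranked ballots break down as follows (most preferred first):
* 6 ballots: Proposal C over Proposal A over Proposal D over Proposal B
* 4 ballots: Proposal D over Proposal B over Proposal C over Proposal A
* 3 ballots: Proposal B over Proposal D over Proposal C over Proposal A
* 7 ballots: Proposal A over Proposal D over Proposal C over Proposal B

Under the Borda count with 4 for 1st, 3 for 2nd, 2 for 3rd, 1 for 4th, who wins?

Proposal A: 6×3 + 4×1 + 3×1 + 7×4 = 53
Proposal B: 6×1 + 4×3 + 3×4 + 7×1 = 37
Proposal C: 6×4 + 4×2 + 3×2 + 7×2 = 52
Proposal D: 6×2 + 4×4 + 3×3 + 7×3 = 58

Proposal D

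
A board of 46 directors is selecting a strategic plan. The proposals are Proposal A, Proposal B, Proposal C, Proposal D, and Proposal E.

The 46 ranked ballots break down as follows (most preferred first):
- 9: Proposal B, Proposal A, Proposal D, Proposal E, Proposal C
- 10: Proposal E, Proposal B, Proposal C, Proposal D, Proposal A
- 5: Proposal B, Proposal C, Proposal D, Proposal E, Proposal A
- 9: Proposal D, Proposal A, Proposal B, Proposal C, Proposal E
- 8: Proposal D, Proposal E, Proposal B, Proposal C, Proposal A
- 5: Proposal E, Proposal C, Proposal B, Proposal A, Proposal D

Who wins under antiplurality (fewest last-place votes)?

Proposal B

Last-place votes: Proposal A 23, Proposal B 0, Proposal C 9, Proposal D 5, Proposal E 9.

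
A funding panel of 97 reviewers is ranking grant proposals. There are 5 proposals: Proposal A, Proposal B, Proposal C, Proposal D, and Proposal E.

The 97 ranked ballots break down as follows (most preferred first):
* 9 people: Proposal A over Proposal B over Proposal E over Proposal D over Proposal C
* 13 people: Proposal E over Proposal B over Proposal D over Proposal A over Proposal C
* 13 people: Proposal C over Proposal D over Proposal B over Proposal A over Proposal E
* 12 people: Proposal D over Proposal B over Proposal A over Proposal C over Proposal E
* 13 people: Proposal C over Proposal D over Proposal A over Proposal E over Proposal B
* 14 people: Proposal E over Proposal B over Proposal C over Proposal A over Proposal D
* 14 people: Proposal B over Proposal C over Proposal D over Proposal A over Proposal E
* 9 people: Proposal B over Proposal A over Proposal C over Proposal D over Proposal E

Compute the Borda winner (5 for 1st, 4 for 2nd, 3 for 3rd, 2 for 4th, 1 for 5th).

Proposal B

Proposal A: 9×5 + 13×2 + 13×2 + 12×3 + 13×3 + 14×2 + 14×2 + 9×4 = 264
Proposal B: 9×4 + 13×4 + 13×3 + 12×4 + 13×1 + 14×4 + 14×5 + 9×5 = 359
Proposal C: 9×1 + 13×1 + 13×5 + 12×2 + 13×5 + 14×3 + 14×4 + 9×3 = 301
Proposal D: 9×2 + 13×3 + 13×4 + 12×5 + 13×4 + 14×1 + 14×3 + 9×2 = 295
Proposal E: 9×3 + 13×5 + 13×1 + 12×1 + 13×2 + 14×5 + 14×1 + 9×1 = 236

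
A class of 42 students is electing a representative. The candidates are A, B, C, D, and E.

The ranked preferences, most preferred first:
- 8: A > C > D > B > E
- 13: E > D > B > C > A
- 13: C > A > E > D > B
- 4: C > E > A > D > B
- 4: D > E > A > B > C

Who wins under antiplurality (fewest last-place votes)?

D

Last-place votes: A 13, B 17, C 4, D 0, E 8.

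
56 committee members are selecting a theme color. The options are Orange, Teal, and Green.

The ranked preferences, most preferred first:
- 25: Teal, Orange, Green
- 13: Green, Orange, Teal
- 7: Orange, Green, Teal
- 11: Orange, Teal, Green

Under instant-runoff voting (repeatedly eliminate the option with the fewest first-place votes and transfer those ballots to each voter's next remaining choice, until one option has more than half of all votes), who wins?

Round 1: Orange 18, Teal 25, Green 13. Green eliminated.
Round 2: Orange 31, Teal 25. Orange has a majority (≥29).

Orange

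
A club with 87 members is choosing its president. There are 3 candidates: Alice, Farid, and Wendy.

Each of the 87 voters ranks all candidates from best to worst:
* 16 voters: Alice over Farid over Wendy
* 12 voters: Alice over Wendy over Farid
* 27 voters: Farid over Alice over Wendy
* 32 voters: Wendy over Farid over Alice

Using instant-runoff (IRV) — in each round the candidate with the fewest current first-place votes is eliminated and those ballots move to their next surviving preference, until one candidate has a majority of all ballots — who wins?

Alice

Round 1: Alice 28, Farid 27, Wendy 32. Farid eliminated.
Round 2: Alice 55, Wendy 32. Alice has a majority (≥44).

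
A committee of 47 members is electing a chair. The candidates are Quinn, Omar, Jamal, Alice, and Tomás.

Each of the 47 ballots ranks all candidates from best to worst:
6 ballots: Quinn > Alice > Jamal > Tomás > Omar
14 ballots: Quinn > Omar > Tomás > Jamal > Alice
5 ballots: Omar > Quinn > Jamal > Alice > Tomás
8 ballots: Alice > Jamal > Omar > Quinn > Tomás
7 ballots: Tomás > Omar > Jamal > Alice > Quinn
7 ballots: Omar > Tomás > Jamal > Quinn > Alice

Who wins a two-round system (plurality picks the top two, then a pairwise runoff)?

Omar

Round 1 first-place votes: Quinn 20, Omar 12, Jamal 0, Alice 8, Tomás 7. Quinn and Omar advance.
Runoff: Quinn is ranked above Omar on 20 ballots, Omar above Quinn on 27.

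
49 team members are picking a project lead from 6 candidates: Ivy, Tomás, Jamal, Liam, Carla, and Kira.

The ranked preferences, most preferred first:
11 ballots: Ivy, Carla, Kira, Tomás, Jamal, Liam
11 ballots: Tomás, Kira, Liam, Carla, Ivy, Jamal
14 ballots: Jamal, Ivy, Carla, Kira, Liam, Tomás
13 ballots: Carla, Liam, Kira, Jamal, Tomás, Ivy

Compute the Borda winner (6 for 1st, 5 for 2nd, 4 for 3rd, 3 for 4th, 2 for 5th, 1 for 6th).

Ivy: 11×6 + 11×2 + 14×5 + 13×1 = 171
Tomás: 11×3 + 11×6 + 14×1 + 13×2 = 139
Jamal: 11×2 + 11×1 + 14×6 + 13×3 = 156
Liam: 11×1 + 11×4 + 14×2 + 13×5 = 148
Carla: 11×5 + 11×3 + 14×4 + 13×6 = 222
Kira: 11×4 + 11×5 + 14×3 + 13×4 = 193

Carla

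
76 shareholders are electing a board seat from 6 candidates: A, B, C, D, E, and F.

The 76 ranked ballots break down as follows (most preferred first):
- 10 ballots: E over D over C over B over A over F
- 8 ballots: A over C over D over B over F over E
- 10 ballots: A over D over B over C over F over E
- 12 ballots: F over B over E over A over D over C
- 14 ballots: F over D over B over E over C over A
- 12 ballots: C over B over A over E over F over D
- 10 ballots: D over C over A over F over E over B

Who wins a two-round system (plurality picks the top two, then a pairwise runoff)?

Round 1 first-place votes: A 18, B 0, C 12, D 10, E 10, F 26. F and A advance.
Runoff: F is ranked above A on 26 ballots, A above F on 50.

A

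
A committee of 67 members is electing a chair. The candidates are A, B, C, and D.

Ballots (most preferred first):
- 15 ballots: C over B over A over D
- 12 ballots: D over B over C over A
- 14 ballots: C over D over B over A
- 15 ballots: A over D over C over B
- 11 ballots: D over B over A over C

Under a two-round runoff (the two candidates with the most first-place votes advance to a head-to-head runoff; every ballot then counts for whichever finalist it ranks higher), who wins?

D

Round 1 first-place votes: A 15, B 0, C 29, D 23. C and D advance.
Runoff: C is ranked above D on 29 ballots, D above C on 38.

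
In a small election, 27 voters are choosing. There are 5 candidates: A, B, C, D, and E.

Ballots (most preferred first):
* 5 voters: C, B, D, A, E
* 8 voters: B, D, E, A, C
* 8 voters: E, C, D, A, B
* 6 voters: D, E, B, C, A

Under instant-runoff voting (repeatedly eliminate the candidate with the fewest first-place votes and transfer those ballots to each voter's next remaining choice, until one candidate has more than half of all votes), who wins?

Round 1: A 0, B 8, C 5, D 6, E 8. A eliminated.
Round 2: B 8, C 5, D 6, E 8. C eliminated.
Round 3: B 13, D 6, E 8. D eliminated.
Round 4: B 13, E 14. E has a majority (≥14).

E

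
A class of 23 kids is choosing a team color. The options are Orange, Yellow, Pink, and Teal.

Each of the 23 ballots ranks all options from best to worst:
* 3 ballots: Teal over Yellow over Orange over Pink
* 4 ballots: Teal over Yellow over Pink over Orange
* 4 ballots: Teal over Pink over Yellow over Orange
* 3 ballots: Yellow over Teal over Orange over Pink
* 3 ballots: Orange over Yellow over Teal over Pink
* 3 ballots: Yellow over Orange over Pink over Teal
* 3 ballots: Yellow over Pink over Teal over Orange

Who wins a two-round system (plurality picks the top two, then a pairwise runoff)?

Round 1 first-place votes: Orange 3, Yellow 9, Pink 0, Teal 11. Teal and Yellow advance.
Runoff: Teal is ranked above Yellow on 11 ballots, Yellow above Teal on 12.

Yellow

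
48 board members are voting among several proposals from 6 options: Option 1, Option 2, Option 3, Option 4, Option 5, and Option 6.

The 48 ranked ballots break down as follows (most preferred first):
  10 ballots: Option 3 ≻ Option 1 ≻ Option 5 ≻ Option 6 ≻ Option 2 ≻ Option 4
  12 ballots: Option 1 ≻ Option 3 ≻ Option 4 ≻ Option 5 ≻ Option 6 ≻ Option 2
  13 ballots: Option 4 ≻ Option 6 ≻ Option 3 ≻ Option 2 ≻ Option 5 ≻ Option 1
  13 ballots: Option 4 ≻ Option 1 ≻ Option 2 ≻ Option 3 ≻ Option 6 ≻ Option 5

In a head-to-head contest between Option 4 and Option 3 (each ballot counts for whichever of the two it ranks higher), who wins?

Option 4

Option 4 is ranked above Option 3 on 26 ballots; Option 3 above Option 4 on 22.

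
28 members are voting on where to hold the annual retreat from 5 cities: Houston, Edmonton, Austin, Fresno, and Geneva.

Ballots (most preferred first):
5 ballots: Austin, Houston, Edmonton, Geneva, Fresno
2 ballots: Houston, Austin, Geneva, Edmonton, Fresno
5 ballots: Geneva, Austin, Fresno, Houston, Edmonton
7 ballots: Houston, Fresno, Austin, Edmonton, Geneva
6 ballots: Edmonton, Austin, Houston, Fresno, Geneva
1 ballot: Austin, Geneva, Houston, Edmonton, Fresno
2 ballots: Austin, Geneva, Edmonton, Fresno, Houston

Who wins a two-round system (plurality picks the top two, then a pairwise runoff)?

Round 1 first-place votes: Houston 9, Edmonton 6, Austin 8, Fresno 0, Geneva 5. Houston and Austin advance.
Runoff: Houston is ranked above Austin on 9 ballots, Austin above Houston on 19.

Austin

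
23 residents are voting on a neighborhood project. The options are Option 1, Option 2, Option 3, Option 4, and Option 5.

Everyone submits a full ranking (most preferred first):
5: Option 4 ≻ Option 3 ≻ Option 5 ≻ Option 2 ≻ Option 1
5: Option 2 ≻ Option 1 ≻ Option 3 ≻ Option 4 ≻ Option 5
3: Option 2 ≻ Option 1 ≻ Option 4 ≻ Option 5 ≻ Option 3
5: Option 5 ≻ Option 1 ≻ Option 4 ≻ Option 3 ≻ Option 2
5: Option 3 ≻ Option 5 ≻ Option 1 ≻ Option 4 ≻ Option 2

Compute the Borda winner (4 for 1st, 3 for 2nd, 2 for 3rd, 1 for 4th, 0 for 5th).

Option 1: 5×0 + 5×3 + 3×3 + 5×3 + 5×2 = 49
Option 2: 5×1 + 5×4 + 3×4 + 5×0 + 5×0 = 37
Option 3: 5×3 + 5×2 + 3×0 + 5×1 + 5×4 = 50
Option 4: 5×4 + 5×1 + 3×2 + 5×2 + 5×1 = 46
Option 5: 5×2 + 5×0 + 3×1 + 5×4 + 5×3 = 48

Option 3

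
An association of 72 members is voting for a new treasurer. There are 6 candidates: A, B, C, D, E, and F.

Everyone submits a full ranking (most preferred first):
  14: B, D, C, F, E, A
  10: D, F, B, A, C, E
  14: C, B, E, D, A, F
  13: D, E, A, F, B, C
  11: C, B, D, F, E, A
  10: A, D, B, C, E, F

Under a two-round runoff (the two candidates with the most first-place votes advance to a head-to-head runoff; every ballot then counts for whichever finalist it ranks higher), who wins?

D

Round 1 first-place votes: A 10, B 14, C 25, D 23, E 0, F 0. C and D advance.
Runoff: C is ranked above D on 25 ballots, D above C on 47.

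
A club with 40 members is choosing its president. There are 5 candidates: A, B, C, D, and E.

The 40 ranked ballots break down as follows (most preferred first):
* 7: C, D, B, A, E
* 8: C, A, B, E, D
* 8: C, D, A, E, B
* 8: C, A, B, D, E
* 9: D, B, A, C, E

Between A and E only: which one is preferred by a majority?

A

A is ranked above E on 40 ballots; E above A on 0.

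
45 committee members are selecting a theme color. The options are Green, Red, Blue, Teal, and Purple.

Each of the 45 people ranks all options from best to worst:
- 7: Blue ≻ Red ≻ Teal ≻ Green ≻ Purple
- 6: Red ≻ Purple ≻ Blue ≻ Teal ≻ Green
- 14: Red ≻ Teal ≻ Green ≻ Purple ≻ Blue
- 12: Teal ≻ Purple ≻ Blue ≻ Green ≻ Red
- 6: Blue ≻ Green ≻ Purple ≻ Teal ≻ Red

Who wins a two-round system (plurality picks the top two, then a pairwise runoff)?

Round 1 first-place votes: Green 0, Red 20, Blue 13, Teal 12, Purple 0. Red and Blue advance.
Runoff: Red is ranked above Blue on 20 ballots, Blue above Red on 25.

Blue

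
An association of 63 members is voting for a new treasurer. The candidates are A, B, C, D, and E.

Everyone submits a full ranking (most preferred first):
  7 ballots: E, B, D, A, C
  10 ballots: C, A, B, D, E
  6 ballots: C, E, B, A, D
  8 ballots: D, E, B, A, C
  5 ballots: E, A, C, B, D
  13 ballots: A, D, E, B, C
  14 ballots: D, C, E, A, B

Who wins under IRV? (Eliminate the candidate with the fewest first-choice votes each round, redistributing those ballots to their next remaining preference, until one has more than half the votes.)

Round 1: A 13, B 0, C 16, D 22, E 12. B eliminated.
Round 2: A 13, C 16, D 22, E 12. E eliminated.
Round 3: A 18, C 16, D 29. C eliminated.
Round 4: A 34, D 29. A has a majority (≥32).

A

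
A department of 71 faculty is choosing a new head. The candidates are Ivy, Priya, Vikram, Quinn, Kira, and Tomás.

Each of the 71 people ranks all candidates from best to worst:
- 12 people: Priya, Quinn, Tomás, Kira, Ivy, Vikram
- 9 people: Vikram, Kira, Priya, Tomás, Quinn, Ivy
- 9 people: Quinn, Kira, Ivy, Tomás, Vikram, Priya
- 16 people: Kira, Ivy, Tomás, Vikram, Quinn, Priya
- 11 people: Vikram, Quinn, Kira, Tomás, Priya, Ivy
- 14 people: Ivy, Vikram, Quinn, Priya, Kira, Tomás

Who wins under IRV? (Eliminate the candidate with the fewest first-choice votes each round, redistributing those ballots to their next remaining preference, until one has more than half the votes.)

Round 1: Ivy 14, Priya 12, Vikram 20, Quinn 9, Kira 16, Tomás 0. Tomás eliminated.
Round 2: Ivy 14, Priya 12, Vikram 20, Quinn 9, Kira 16. Quinn eliminated.
Round 3: Ivy 14, Priya 12, Vikram 20, Kira 25. Priya eliminated.
Round 4: Ivy 14, Vikram 20, Kira 37. Kira has a majority (≥36).

Kira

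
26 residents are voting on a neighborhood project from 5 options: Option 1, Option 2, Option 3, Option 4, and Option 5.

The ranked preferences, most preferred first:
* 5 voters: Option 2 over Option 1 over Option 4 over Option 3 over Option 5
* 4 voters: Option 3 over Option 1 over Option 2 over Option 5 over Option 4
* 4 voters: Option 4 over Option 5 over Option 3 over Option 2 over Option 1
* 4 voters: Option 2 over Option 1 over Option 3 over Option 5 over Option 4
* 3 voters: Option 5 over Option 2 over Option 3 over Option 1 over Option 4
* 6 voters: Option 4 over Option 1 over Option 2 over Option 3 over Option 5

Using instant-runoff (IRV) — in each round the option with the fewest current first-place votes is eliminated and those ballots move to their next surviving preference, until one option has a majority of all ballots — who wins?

Round 1: Option 1 0, Option 2 9, Option 3 4, Option 4 10, Option 5 3. Option 1 eliminated.
Round 2: Option 2 9, Option 3 4, Option 4 10, Option 5 3. Option 5 eliminated.
Round 3: Option 2 12, Option 3 4, Option 4 10. Option 3 eliminated.
Round 4: Option 2 16, Option 4 10. Option 2 has a majority (≥14).

Option 2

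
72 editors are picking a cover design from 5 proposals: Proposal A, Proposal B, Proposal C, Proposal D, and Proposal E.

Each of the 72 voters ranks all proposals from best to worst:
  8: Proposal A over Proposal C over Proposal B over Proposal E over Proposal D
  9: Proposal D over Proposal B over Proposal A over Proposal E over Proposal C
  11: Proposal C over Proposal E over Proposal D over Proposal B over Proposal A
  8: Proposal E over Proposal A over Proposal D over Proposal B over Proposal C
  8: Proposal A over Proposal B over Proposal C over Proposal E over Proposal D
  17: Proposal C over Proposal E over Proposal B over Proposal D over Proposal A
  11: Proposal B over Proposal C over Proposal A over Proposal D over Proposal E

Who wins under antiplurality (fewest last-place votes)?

Last-place votes: Proposal A 28, Proposal B 0, Proposal C 17, Proposal D 16, Proposal E 11.

Proposal B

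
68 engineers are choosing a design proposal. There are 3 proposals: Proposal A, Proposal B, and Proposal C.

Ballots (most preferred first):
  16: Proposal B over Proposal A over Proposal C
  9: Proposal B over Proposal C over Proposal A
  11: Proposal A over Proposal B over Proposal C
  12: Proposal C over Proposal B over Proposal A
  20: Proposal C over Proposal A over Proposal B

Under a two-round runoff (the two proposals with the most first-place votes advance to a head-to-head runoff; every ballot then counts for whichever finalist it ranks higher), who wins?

Round 1 first-place votes: Proposal A 11, Proposal B 25, Proposal C 32. Proposal C and Proposal B advance.
Runoff: Proposal C is ranked above Proposal B on 32 ballots, Proposal B above Proposal C on 36.

Proposal B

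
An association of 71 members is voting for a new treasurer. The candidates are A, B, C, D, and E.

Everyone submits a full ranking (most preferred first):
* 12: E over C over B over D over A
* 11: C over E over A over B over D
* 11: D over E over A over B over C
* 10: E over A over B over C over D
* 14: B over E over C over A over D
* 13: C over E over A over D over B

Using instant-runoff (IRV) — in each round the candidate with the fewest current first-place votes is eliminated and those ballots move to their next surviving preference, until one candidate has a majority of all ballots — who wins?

E

Round 1: A 0, B 14, C 24, D 11, E 22. A eliminated.
Round 2: B 14, C 24, D 11, E 22. D eliminated.
Round 3: B 14, C 24, E 33. B eliminated.
Round 4: C 24, E 47. E has a majority (≥36).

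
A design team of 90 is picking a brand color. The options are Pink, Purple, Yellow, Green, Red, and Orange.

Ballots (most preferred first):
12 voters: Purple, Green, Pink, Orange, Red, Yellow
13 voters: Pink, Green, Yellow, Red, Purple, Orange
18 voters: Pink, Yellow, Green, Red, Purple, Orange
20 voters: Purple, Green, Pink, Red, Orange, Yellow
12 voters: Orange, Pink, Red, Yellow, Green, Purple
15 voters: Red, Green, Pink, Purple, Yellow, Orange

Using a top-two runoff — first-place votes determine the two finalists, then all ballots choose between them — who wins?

Round 1 first-place votes: Pink 31, Purple 32, Yellow 0, Green 0, Red 15, Orange 12. Purple and Pink advance.
Runoff: Purple is ranked above Pink on 32 ballots, Pink above Purple on 58.

Pink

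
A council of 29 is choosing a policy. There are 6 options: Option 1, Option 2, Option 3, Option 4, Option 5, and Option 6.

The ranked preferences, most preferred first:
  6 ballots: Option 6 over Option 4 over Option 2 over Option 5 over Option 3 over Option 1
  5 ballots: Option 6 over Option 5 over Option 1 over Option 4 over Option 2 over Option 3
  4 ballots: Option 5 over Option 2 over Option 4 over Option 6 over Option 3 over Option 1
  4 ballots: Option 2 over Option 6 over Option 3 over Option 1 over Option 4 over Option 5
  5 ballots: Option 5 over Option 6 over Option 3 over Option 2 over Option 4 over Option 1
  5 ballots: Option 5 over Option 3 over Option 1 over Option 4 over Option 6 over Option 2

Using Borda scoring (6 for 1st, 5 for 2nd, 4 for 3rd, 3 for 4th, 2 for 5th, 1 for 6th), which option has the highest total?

Option 6

Option 1: 6×1 + 5×4 + 4×1 + 4×3 + 5×1 + 5×4 = 67
Option 2: 6×4 + 5×2 + 4×5 + 4×6 + 5×3 + 5×1 = 98
Option 3: 6×2 + 5×1 + 4×2 + 4×4 + 5×4 + 5×5 = 86
Option 4: 6×5 + 5×3 + 4×4 + 4×2 + 5×2 + 5×3 = 94
Option 5: 6×3 + 5×5 + 4×6 + 4×1 + 5×6 + 5×6 = 131
Option 6: 6×6 + 5×6 + 4×3 + 4×5 + 5×5 + 5×2 = 133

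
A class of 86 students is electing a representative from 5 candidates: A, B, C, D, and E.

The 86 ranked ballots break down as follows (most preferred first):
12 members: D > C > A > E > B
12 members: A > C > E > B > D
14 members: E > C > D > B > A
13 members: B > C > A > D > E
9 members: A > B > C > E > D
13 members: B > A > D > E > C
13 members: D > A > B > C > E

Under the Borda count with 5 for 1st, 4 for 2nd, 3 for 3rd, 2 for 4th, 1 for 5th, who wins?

A

A: 12×3 + 12×5 + 14×1 + 13×3 + 9×5 + 13×4 + 13×4 = 298
B: 12×1 + 12×2 + 14×2 + 13×5 + 9×4 + 13×5 + 13×3 = 269
C: 12×4 + 12×4 + 14×4 + 13×4 + 9×3 + 13×1 + 13×2 = 270
D: 12×5 + 12×1 + 14×3 + 13×2 + 9×1 + 13×3 + 13×5 = 253
E: 12×2 + 12×3 + 14×5 + 13×1 + 9×2 + 13×2 + 13×1 = 200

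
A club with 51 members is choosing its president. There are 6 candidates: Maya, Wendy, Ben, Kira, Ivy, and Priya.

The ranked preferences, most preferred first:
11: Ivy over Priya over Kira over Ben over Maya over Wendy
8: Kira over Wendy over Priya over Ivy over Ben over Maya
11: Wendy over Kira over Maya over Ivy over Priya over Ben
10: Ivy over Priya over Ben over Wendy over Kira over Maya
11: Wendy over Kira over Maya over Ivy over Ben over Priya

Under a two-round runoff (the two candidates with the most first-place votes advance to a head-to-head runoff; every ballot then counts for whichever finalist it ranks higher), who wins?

Wendy

Round 1 first-place votes: Maya 0, Wendy 22, Ben 0, Kira 8, Ivy 21, Priya 0. Wendy and Ivy advance.
Runoff: Wendy is ranked above Ivy on 30 ballots, Ivy above Wendy on 21.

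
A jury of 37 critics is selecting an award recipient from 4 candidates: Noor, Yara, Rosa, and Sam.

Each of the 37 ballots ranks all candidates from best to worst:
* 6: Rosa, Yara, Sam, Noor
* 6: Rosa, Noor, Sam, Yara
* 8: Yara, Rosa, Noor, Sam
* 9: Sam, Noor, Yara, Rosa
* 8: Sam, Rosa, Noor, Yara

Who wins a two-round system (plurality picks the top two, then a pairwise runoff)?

Rosa

Round 1 first-place votes: Noor 0, Yara 8, Rosa 12, Sam 17. Sam and Rosa advance.
Runoff: Sam is ranked above Rosa on 17 ballots, Rosa above Sam on 20.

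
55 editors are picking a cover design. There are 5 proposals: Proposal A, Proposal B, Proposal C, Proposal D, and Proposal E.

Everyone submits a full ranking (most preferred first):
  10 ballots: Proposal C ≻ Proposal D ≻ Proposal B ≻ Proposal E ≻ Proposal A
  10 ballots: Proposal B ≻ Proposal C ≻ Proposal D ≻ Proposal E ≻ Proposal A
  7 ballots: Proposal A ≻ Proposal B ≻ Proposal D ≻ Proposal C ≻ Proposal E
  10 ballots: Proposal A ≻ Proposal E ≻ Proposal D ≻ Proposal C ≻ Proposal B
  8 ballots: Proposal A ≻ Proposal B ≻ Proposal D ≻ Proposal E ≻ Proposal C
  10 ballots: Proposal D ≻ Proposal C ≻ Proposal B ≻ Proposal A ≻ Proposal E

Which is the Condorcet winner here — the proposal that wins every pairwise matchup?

Proposal D

Proposal D vs Proposal A: 30–25
Proposal D vs Proposal B: 30–25
Proposal D vs Proposal C: 35–20
Proposal D vs Proposal E: 45–10
Proposal D beats every other proposal.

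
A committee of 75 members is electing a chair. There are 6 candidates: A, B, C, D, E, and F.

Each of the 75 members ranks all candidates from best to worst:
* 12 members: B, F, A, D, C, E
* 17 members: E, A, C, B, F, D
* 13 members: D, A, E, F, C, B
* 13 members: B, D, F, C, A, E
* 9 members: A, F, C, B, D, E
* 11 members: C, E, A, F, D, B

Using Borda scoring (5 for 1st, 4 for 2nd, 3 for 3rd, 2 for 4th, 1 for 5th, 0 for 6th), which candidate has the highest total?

A

A: 12×3 + 17×4 + 13×4 + 13×1 + 9×5 + 11×3 = 247
B: 12×5 + 17×2 + 13×0 + 13×5 + 9×2 + 11×0 = 177
C: 12×1 + 17×3 + 13×1 + 13×2 + 9×3 + 11×5 = 184
D: 12×2 + 17×0 + 13×5 + 13×4 + 9×1 + 11×1 = 161
E: 12×0 + 17×5 + 13×3 + 13×0 + 9×0 + 11×4 = 168
F: 12×4 + 17×1 + 13×2 + 13×3 + 9×4 + 11×2 = 188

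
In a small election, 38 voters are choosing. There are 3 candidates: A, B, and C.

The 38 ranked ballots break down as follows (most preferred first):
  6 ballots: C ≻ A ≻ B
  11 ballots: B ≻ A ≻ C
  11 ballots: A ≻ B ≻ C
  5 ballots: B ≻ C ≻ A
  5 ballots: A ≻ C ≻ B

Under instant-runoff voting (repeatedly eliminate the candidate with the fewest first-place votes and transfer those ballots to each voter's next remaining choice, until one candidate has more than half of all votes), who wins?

A

Round 1: A 16, B 16, C 6. C eliminated.
Round 2: A 22, B 16. A has a majority (≥20).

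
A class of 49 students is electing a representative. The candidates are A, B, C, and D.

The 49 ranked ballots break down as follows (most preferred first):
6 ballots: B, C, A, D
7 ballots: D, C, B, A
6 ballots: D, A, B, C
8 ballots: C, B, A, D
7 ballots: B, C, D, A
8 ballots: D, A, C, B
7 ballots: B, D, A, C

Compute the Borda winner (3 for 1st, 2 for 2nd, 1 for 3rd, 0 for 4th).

A: 6×1 + 7×0 + 6×2 + 8×1 + 7×0 + 8×2 + 7×1 = 49
B: 6×3 + 7×1 + 6×1 + 8×2 + 7×3 + 8×0 + 7×3 = 89
C: 6×2 + 7×2 + 6×0 + 8×3 + 7×2 + 8×1 + 7×0 = 72
D: 6×0 + 7×3 + 6×3 + 8×0 + 7×1 + 8×3 + 7×2 = 84

B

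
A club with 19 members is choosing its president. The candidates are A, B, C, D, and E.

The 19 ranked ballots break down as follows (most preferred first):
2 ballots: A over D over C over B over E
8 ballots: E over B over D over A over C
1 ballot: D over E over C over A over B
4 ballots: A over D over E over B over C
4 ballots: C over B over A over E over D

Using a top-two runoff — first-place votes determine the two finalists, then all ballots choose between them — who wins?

Round 1 first-place votes: A 6, B 0, C 4, D 1, E 8. E and A advance.
Runoff: E is ranked above A on 9 ballots, A above E on 10.

A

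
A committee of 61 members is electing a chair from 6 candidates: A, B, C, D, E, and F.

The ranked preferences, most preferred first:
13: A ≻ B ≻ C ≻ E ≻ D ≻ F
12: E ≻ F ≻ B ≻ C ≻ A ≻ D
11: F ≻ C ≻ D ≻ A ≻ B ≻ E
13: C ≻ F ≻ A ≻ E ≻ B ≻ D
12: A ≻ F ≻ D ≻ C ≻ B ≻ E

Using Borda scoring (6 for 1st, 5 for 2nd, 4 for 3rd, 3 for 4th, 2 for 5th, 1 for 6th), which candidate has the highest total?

F

A: 13×6 + 12×2 + 11×3 + 13×4 + 12×6 = 259
B: 13×5 + 12×4 + 11×2 + 13×2 + 12×2 = 185
C: 13×4 + 12×3 + 11×5 + 13×6 + 12×3 = 257
D: 13×2 + 12×1 + 11×4 + 13×1 + 12×4 = 143
E: 13×3 + 12×6 + 11×1 + 13×3 + 12×1 = 173
F: 13×1 + 12×5 + 11×6 + 13×5 + 12×5 = 264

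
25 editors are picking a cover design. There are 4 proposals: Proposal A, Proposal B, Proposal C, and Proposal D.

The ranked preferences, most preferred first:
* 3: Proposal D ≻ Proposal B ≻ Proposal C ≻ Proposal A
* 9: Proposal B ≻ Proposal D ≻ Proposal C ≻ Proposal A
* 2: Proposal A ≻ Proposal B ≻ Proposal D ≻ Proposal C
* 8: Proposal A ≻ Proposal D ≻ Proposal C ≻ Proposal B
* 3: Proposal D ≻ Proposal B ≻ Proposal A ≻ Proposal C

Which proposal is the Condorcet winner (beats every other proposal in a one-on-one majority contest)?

Proposal D

Proposal D vs Proposal A: 15–10
Proposal D vs Proposal B: 14–11
Proposal D vs Proposal C: 25–0
Proposal D beats every other proposal.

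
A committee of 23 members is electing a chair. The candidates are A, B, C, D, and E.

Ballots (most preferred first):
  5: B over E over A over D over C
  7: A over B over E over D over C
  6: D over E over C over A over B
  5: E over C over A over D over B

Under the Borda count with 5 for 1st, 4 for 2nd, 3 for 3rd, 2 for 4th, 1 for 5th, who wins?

E

A: 5×3 + 7×5 + 6×2 + 5×3 = 77
B: 5×5 + 7×4 + 6×1 + 5×1 = 64
C: 5×1 + 7×1 + 6×3 + 5×4 = 50
D: 5×2 + 7×2 + 6×5 + 5×2 = 64
E: 5×4 + 7×3 + 6×4 + 5×5 = 90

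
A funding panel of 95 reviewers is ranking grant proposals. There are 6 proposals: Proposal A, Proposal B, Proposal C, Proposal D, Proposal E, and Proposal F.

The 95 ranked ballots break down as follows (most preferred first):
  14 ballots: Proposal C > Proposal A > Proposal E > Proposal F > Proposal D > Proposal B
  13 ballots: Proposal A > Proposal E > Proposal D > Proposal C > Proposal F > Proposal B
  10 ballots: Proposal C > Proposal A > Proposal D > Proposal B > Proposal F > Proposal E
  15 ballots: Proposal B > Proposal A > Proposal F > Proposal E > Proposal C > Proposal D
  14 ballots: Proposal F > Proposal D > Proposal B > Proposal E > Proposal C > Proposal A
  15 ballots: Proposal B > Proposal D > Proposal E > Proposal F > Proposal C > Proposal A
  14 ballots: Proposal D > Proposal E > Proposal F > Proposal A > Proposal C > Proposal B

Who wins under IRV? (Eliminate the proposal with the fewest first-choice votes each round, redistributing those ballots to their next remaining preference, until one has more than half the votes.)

Proposal D

Round 1: Proposal A 13, Proposal B 30, Proposal C 24, Proposal D 14, Proposal E 0, Proposal F 14. Proposal E eliminated.
Round 2: Proposal A 13, Proposal B 30, Proposal C 24, Proposal D 14, Proposal F 14. Proposal A eliminated.
Round 3: Proposal B 30, Proposal C 24, Proposal D 27, Proposal F 14. Proposal F eliminated.
Round 4: Proposal B 30, Proposal C 24, Proposal D 41. Proposal C eliminated.
Round 5: Proposal B 30, Proposal D 65. Proposal D has a majority (≥48).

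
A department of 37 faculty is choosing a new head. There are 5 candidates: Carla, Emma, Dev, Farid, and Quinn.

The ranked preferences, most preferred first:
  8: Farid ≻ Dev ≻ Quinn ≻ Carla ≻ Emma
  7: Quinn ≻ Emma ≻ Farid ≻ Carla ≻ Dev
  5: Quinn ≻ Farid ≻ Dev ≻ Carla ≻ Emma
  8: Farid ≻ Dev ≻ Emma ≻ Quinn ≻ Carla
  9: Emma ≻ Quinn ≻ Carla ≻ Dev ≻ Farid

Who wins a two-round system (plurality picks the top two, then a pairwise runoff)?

Round 1 first-place votes: Carla 0, Emma 9, Dev 0, Farid 16, Quinn 12. Farid and Quinn advance.
Runoff: Farid is ranked above Quinn on 16 ballots, Quinn above Farid on 21.

Quinn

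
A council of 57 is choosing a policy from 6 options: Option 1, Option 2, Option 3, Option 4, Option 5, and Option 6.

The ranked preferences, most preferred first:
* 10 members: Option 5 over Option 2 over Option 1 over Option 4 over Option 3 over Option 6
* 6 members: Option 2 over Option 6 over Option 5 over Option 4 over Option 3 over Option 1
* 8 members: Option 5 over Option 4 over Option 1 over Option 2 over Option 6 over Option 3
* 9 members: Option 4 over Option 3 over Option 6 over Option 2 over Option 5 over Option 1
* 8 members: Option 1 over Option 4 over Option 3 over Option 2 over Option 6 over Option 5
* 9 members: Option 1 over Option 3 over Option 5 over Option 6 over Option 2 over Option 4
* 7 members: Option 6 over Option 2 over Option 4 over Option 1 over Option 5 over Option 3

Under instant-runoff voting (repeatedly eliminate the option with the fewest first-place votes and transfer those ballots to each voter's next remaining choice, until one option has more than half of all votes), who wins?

Round 1: Option 1 17, Option 2 6, Option 3 0, Option 4 9, Option 5 18, Option 6 7. Option 3 eliminated.
Round 2: Option 1 17, Option 2 6, Option 4 9, Option 5 18, Option 6 7. Option 2 eliminated.
Round 3: Option 1 17, Option 4 9, Option 5 18, Option 6 13. Option 4 eliminated.
Round 4: Option 1 17, Option 5 18, Option 6 22. Option 1 eliminated.
Round 5: Option 5 27, Option 6 30. Option 6 has a majority (≥29).

Option 6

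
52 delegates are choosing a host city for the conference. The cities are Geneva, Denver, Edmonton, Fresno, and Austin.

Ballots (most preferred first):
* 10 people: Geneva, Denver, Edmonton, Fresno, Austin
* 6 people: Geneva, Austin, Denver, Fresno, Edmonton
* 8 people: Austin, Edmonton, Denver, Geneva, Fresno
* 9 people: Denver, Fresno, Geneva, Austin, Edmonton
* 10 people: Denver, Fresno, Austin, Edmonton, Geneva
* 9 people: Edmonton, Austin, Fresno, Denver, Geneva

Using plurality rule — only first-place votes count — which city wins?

First-place votes: Geneva 16, Denver 19, Edmonton 9, Fresno 0, Austin 8.

Denver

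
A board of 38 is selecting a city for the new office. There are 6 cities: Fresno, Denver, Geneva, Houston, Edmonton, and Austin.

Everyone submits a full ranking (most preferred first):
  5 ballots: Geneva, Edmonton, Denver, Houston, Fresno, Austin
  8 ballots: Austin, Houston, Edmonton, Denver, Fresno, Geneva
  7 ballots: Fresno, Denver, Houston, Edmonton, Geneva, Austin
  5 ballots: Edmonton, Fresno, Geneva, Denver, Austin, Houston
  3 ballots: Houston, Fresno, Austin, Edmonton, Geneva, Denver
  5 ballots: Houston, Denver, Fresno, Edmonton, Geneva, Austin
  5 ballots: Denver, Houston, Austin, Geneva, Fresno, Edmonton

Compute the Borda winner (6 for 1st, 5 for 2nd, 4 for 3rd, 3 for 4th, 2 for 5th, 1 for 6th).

Houston

Fresno: 5×2 + 8×2 + 7×6 + 5×5 + 3×5 + 5×4 + 5×2 = 138
Denver: 5×4 + 8×3 + 7×5 + 5×3 + 3×1 + 5×5 + 5×6 = 152
Geneva: 5×6 + 8×1 + 7×2 + 5×4 + 3×2 + 5×2 + 5×3 = 103
Houston: 5×3 + 8×5 + 7×4 + 5×1 + 3×6 + 5×6 + 5×5 = 161
Edmonton: 5×5 + 8×4 + 7×3 + 5×6 + 3×3 + 5×3 + 5×1 = 137
Austin: 5×1 + 8×6 + 7×1 + 5×2 + 3×4 + 5×1 + 5×4 = 107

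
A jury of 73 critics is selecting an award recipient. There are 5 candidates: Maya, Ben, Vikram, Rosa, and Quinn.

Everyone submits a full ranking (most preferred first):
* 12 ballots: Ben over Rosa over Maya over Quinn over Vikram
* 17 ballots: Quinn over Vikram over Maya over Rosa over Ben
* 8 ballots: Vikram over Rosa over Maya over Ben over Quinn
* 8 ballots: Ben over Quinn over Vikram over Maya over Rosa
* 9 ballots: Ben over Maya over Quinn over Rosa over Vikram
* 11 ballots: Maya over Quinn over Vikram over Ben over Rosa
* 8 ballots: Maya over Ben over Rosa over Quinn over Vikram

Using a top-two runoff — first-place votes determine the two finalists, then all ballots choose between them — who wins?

Maya

Round 1 first-place votes: Maya 19, Ben 29, Vikram 8, Rosa 0, Quinn 17. Ben and Maya advance.
Runoff: Ben is ranked above Maya on 29 ballots, Maya above Ben on 44.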